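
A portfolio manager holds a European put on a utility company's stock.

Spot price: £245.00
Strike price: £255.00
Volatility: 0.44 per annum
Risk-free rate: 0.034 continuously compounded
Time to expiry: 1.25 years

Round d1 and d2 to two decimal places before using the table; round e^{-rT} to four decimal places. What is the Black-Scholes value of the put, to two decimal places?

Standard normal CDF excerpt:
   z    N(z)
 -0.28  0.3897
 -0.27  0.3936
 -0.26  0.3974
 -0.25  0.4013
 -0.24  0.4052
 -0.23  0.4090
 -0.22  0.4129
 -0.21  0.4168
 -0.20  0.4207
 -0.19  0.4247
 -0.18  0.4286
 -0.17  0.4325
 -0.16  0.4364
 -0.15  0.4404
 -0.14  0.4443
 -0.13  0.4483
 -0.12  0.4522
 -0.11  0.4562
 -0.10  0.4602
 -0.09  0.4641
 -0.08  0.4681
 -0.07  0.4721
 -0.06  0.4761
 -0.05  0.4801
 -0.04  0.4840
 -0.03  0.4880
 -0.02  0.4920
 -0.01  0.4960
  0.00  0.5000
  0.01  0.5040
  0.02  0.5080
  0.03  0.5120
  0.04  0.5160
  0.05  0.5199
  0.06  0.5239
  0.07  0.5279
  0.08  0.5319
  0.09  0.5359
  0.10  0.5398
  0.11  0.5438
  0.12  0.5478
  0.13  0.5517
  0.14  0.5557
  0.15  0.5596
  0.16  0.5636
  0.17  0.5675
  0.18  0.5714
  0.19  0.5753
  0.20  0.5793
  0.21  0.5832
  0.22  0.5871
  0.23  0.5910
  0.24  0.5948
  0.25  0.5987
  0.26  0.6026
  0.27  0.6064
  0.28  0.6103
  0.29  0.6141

£47.05

σ√T = 0.44·√1.25 = 0.4919
d₁ = [ln(245/255) + (0.034 + ½·0.44²)·1.25] / (σ√T) = (-0.0400 + 0.1635) / 0.4919 = 0.2510 ⇒ 0.25
d₂ = 0.2510 − 0.4919 = -0.2409 ⇒ -0.24
e^(−rT) = e^(−0.034·1.25) = 0.9584
N(−d₂) = N(0.24) = 0.5948;  N(−d₁) = N(-0.25) = 0.4013
P = 255·0.9584·0.5948 − 245·0.4013 = 145.3644 − 98.3185 = 47.0459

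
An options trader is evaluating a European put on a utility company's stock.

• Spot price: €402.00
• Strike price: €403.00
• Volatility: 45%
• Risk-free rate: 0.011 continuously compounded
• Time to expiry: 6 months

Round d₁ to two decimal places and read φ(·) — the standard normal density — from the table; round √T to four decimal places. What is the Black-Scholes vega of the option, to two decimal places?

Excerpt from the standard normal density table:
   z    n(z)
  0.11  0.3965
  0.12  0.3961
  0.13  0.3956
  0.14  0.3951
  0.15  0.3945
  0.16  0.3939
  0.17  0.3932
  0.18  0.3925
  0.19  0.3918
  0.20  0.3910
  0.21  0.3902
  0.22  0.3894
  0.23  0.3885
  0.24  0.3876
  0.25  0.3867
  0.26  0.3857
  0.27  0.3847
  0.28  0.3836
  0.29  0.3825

111.77

T = 0.5;  σ√T = 0.3182
ln(S/K) + (r + σ²/2)T = ln(402/403) + (0.011 + 0.45²/2)·0.5 = -0.0025 + 0.0561 = 0.0536
d₁ = 0.0536 / 0.3182 = 0.1686 ≈ 0.17
√T = √0.5 = 0.7071
φ(d₁) = φ(0.17) = 0.3932
vega = S·φ(d₁)·√T = 402·0.3932·0.7071 = 111.7688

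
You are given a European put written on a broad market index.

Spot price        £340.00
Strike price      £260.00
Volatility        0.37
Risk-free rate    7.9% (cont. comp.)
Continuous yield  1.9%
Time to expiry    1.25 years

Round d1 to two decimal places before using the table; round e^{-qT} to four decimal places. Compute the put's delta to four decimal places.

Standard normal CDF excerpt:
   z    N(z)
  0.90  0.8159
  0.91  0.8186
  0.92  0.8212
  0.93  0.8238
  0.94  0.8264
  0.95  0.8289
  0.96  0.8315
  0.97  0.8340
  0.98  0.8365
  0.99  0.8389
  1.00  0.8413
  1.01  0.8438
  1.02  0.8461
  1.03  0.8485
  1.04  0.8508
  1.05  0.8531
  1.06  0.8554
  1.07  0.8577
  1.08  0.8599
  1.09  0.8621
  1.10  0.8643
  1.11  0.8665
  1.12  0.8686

-0.1457

σ√T = 0.37·√1.25 = 0.4137
ln(S/K) + (r − q + σ²/2)T = ln(340/260) + (0.079 − 0.019 + 0.37²/2)·1.25 = 0.2683 + 0.1606 = 0.4288
d₁ = 0.4288 / 0.4137 = 1.0366 ⇒ 1.04
N(d₁) = N(1.04) = 0.8508
Δ_put = exp(−qT)·(N(d₁) − 1) = 0.9765·(0.8508 − 1) = -0.1457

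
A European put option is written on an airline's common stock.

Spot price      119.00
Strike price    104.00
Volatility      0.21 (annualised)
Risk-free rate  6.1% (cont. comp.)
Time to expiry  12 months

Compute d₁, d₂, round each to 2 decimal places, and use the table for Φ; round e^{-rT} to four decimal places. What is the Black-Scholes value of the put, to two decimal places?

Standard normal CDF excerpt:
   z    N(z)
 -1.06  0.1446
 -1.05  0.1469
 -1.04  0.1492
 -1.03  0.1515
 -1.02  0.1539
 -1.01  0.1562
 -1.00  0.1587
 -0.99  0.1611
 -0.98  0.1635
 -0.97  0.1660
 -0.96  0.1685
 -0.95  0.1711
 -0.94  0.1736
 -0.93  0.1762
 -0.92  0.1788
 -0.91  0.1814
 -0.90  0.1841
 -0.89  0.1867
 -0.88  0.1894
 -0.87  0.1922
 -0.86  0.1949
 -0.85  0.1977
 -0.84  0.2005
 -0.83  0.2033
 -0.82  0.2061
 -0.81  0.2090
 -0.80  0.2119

T = 1;  σ√T = 0.2100
ln(S/K) + (r + σ²/2)T = ln(119/104) + (0.061 + 0.21²/2)·1 = 0.1347 + 0.0830 = 0.2178
d₁ = 0.2178 / 0.2100 = 1.0371 ≈ 1.04
d₂ = d₁ − σ√T = 1.0371 − 0.2100 = 0.8271 ≈ 0.83
e^(−rT) = e^(−0.061·1) = 0.9408
N(−d₂) = N(-0.83) = 0.2033;  N(−d₁) = N(-1.04) = 0.1492
P = 104·0.9408·0.2033 − 119·0.1492 = 19.8915 − 17.7548 = 2.1367

2.14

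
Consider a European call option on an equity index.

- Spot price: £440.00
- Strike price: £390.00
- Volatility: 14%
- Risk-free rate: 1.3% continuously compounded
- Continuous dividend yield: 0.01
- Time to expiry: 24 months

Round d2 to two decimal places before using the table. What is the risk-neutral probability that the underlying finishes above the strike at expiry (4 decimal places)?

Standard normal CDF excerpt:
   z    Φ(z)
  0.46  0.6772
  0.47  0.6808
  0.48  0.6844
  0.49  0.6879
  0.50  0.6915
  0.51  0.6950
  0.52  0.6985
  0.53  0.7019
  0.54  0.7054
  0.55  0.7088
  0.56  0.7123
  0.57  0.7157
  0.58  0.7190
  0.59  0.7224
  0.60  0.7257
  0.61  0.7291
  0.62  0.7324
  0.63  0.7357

0.7054

σ√T = 0.14 × 1.4142 = 0.1980
d₁ = [ln(440/390) + (0.013 − 0.01 + ½·0.14²)·2] / (σ√T) = (0.1206 + 0.0256) / 0.1980 = 0.7386 ⇒ 0.74
d₂ = 0.7386 − 0.1980 = 0.5406 ⇒ 0.54
Pr(exercise) under Q = N(d₂) = 0.7054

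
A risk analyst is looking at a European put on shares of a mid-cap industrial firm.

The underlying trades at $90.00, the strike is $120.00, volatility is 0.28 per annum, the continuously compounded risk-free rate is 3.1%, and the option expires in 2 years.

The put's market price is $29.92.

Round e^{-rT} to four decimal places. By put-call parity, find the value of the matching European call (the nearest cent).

$7.13

e^(−rT) = e^(−0.031·2) = 0.9399
Put-call parity: C − P = S − K·e^(−rT) = 90 − 120·0.9399 = 90 − 112.7880 = -22.7880
C = P + (C − P) = 29.92 + (-22.7880) = 7.1320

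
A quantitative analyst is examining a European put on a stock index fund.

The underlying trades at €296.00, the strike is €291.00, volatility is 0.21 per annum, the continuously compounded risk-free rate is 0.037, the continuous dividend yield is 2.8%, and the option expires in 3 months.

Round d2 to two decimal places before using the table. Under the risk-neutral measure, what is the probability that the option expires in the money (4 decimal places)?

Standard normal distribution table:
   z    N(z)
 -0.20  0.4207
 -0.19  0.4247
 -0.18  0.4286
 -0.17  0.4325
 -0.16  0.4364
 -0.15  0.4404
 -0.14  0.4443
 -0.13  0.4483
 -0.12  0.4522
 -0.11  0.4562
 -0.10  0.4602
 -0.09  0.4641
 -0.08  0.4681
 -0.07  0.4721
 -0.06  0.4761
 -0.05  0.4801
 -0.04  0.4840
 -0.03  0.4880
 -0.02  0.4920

0.4483

T = 0.25;  σ√T = 0.1050
d₁ = [ln(296/291) + (0.037 − 0.028 + 0.21²/2)·0.25] / 0.1050 = [0.0170 + 0.0078] / 0.1050 = 0.2362 ⇒ 0.24
d₂ = d₁ − σ√T = 0.2362 − 0.1050 = 0.1312 ⇒ 0.13
Risk-neutral Pr[S_T < K] = N(−d₂) = N(-0.13) = 0.4483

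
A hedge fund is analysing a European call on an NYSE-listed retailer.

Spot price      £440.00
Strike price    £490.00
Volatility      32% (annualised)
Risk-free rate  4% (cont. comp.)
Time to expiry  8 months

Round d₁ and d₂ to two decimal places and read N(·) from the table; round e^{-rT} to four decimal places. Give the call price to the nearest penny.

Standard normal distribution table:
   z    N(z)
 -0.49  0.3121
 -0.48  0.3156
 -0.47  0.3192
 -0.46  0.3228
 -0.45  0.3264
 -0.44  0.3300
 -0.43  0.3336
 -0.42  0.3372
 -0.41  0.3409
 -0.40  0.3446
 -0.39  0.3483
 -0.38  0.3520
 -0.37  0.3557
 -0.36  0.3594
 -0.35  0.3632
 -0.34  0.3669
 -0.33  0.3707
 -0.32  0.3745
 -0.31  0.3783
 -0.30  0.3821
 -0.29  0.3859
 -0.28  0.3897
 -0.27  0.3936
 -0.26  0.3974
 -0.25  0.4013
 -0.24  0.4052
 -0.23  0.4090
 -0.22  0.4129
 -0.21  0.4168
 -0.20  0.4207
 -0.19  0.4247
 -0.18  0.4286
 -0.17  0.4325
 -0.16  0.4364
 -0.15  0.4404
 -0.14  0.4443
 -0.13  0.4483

T = 0.6667;  σ√T = 0.2613
d₁ = [ln(440/490) + (0.04 + ½·0.32²)·0.6667] / (σ√T) = (-0.1076 + 0.0608) / 0.2613 = -0.1792 ≈ -0.18
d₂ = -0.1792 − 0.2613 = -0.4405 ≈ -0.44
exp(−rT) = exp(−0.04·0.6667) = 0.9737
C = 440·N(-0.18) − 490·0.9737·N(-0.44) = 440·0.4286 − 490·0.9737·0.3300 = 188.5840 − 157.4473 = 31.1367

£31.14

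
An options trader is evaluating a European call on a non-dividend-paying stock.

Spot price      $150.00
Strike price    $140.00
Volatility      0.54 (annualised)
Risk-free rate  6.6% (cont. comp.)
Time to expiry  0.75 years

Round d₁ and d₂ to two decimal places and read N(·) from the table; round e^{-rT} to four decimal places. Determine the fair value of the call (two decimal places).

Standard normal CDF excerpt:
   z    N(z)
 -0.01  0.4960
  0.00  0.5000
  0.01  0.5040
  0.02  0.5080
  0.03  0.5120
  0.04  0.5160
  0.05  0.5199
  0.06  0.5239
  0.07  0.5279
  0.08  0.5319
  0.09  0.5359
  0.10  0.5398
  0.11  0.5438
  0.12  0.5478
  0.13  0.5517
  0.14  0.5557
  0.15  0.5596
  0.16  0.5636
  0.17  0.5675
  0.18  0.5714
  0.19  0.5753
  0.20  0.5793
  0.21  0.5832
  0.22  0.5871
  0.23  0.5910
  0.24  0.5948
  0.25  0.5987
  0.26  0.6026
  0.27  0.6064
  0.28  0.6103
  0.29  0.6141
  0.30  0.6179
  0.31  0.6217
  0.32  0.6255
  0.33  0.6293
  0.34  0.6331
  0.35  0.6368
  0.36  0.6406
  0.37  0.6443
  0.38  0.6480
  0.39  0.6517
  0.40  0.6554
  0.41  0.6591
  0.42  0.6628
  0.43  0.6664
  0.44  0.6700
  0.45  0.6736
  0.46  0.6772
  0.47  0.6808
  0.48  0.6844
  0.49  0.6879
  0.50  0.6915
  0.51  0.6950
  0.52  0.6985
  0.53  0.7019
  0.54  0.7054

σ√T = 0.54·√0.75 = 0.4677
d₁ = [ln(150/140) + (0.066 + 0.54²/2)·0.75] / 0.4677 = [0.0690 + 0.1589] / 0.4677 = 0.4872 ≈ 0.49
d₂ = d₁ − σ√T = 0.4872 − 0.4677 = 0.0196 ≈ 0.02
exp(−rT) = exp(−0.066·0.75) = 0.9517
N(d₁) = N(0.49) = 0.6879;  N(d₂) = N(0.02) = 0.5080
C = 150·0.6879 − 140·0.9517·0.5080 = 103.1850 − 67.6849 = 35.5001

$35.50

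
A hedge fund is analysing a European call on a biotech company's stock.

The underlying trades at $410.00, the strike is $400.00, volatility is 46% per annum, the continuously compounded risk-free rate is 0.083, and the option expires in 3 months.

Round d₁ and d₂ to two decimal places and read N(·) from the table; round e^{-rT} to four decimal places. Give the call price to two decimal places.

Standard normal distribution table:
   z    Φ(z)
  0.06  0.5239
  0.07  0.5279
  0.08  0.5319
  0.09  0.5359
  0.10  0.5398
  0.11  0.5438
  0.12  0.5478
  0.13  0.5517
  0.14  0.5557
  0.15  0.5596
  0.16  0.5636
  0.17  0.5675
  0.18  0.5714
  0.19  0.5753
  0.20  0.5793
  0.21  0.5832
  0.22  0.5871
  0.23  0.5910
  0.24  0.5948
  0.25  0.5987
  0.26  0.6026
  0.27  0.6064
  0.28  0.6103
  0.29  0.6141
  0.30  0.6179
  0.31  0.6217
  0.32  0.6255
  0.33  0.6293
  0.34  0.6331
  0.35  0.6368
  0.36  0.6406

σ√T = 0.46·√0.25 = 0.2300
ln(S/K) + (r + σ²/2)T = ln(410/400) + (0.083 + 0.46²/2)·0.25 = 0.0247 + 0.0472 = 0.0719
d₁ = 0.0719 / 0.2300 = 0.3126 → 0.31
d₂ = d₁ − σ√T = 0.3126 − 0.2300 = 0.0826 → 0.08
exp(−rT) = exp(−0.083·0.25) = 0.9795
N(d₁) = N(0.31) = 0.6217;  N(d₂) = N(0.08) = 0.5319
C = 410·0.6217 − 400·0.9795·0.5319 = 254.8970 − 208.3984 = 46.4986

$46.50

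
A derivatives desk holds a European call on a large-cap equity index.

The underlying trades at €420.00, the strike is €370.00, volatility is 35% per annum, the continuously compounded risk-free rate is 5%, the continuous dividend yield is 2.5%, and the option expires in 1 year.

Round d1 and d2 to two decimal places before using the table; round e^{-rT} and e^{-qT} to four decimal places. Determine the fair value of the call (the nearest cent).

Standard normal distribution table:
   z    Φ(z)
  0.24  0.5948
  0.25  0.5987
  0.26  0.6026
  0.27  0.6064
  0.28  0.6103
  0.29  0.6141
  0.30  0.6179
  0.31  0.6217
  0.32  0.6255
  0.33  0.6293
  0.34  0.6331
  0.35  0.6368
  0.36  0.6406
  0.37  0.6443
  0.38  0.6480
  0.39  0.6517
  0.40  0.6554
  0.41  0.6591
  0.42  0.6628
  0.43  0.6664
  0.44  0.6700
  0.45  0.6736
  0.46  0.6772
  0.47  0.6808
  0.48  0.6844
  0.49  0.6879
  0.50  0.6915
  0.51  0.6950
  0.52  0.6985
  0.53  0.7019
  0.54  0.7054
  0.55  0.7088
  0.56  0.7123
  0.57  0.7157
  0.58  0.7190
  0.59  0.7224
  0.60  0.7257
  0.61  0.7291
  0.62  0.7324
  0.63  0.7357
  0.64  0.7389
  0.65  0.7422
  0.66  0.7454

€86.58

T = 1;  σ√T = 0.3500
d₁ = [ln(420/370) + (0.05 − 0.025 + ½·0.35²)·1] / (σ√T) = (0.1268 + 0.0862) / 0.3500 = 0.6086 which rounds to 0.61
d₂ = 0.6086 − 0.3500 = 0.2586 which rounds to 0.26
e^(−qT) = e^(−0.025·1) = 0.9753;  e^(−rT) = e^(−0.05·1) = 0.9512
N(d₁) = N(0.61) = 0.7291;  N(d₂) = N(0.26) = 0.6026
C = 420·0.9753·0.7291 − 370·0.9512·0.6026 = 298.6583 − 212.0815 = 86.5769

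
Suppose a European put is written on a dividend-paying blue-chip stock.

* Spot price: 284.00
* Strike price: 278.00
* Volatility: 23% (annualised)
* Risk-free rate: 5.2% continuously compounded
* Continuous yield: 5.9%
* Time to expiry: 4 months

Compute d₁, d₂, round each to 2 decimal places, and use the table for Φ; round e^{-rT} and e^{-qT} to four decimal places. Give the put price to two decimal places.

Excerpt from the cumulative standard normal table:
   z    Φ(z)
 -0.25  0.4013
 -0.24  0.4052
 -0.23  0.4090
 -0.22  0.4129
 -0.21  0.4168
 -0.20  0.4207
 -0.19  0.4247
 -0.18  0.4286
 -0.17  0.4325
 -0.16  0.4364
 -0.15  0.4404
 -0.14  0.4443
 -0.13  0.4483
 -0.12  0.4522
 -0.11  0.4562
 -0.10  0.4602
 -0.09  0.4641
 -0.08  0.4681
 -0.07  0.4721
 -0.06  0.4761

11.83

T = 0.3333;  σ√T = 0.1328
ln(S/K) + (r − q + σ²/2)T = ln(284/278) + (0.052 − 0.059 + 0.23²/2)·0.3333 = 0.0214 + 0.0065 = 0.0278
d₁ = 0.0278 / 0.1328 = 0.2096 → 0.21
d₂ = d₁ − σ√T = 0.2096 − 0.1328 = 0.0768 → 0.08
exp(−qT) = exp(−0.059·0.3333) = 0.9805;  exp(−rT) = exp(−0.052·0.3333) = 0.9828
N(−d₂) = N(-0.08) = 0.4681;  N(−d₁) = N(-0.21) = 0.4168
P = 278·0.9828·0.4681 − 284·0.9805·0.4168 = 127.8935 − 116.0630 = 11.8306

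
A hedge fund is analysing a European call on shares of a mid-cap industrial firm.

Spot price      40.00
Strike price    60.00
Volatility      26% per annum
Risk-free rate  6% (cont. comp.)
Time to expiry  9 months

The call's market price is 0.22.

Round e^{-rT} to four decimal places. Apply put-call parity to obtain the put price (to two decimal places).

e^(−rT) = e^(−0.06·0.75) = 0.9560
Put-call parity: C − P = S − K·e^(−rT) = 40 − 60·0.9560 = 40 − 57.3600 = -17.3600
P = C − (C − P) = 0.22 − (-17.3600) = 17.5800

17.58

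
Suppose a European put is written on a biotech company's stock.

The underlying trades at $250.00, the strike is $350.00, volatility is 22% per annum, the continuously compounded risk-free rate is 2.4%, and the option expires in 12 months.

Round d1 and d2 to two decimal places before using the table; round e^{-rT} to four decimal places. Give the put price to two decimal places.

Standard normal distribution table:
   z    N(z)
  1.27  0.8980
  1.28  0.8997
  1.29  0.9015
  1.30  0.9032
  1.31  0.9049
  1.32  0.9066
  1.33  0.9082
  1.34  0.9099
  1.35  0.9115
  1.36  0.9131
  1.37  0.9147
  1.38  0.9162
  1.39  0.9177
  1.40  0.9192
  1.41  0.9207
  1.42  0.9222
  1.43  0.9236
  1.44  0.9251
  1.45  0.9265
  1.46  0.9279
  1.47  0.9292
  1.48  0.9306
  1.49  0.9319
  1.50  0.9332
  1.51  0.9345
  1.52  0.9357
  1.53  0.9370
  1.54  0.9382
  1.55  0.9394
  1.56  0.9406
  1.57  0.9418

$93.95

σ√T = 0.22·√1 = 0.2200
d₁ = [ln(250/350) + (0.024 + 0.22²/2)·1] / 0.2200 = [-0.3365 + 0.0482] / 0.2200 = -1.3103 which rounds to -1.31
d₂ = d₁ − σ√T = -1.3103 − 0.2200 = -1.5303 which rounds to -1.53
e^(−rT) = e^(−0.024·1) = 0.9763
N(−d₂) = N(1.53) = 0.9370;  N(−d₁) = N(1.31) = 0.9049
P = 350·0.9763·0.9370 − 250·0.9049 = 320.1776 − 226.2250 = 93.9526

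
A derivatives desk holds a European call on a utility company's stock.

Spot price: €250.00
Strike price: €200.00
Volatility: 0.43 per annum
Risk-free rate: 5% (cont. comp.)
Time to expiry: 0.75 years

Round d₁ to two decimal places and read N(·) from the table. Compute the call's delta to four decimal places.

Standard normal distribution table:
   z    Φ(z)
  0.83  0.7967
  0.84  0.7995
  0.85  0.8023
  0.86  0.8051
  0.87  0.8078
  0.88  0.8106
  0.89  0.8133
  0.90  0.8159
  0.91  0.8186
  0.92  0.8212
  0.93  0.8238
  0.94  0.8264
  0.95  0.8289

T = 0.75;  σ√T = 0.3724
d₁ = [ln(250/200) + (0.05 + ½·0.43²)·0.75] / (σ√T) = (0.2231 + 0.1068) / 0.3724 = 0.8861 ⇒ 0.89
N(d₁) = N(0.89) = 0.8133
Δ_call = N(d₁) = 0.8133

0.8133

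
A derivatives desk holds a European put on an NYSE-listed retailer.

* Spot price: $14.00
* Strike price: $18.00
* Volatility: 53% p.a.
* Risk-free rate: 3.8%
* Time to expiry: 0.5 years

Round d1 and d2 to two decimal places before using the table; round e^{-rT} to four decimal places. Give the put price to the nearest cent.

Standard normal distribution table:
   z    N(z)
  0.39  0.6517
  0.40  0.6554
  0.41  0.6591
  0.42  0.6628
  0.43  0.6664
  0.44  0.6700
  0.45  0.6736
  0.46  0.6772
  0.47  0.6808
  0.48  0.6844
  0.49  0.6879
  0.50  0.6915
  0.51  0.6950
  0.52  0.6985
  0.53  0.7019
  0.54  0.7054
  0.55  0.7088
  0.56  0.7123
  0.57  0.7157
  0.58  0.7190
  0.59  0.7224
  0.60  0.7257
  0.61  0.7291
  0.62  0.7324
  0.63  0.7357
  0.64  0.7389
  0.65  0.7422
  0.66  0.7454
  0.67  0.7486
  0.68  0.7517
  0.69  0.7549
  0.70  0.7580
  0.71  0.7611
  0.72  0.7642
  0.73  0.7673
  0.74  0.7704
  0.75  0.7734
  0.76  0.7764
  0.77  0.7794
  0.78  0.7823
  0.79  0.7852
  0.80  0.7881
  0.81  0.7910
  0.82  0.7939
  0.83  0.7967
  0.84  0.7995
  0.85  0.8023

σ√T = 0.53·√0.5 = 0.3748
d₁ = [ln(14/18) + (0.038 + 0.53²/2)·0.5] / 0.3748 = [-0.2513 + 0.0892] / 0.3748 = -0.4325 ≈ -0.43
d₂ = d₁ − σ√T = -0.4325 − 0.3748 = -0.8073 ≈ -0.81
exp(−rT) = exp(−0.038·0.5) = 0.9812
N(−d₂) = N(0.81) = 0.7910;  N(−d₁) = N(0.43) = 0.6664
P = 18·0.9812·0.7910 − 14·0.6664 = 13.9703 − 9.3296 = 4.6407

$4.64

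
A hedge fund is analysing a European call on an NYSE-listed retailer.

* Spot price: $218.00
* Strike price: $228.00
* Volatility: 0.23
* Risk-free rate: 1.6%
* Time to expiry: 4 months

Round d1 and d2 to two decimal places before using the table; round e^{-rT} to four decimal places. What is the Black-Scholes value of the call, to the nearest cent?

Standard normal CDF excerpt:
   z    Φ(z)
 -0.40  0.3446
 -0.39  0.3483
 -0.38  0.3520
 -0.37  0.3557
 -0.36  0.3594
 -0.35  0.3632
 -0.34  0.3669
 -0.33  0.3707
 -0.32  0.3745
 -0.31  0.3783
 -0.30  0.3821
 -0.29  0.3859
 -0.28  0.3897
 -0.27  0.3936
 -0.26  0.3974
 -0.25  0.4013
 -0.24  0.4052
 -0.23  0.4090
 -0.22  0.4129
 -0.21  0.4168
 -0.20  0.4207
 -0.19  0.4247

$7.65

σ√T = 0.23 × 0.5774 = 0.1328
d₁ = [ln(218/228) + (0.016 + ½·0.23²)·0.3333] / (σ√T) = (-0.0449 + 0.0141) / 0.1328 = -0.2312 ⇒ -0.23
d₂ = -0.2312 − 0.1328 = -0.3640 ⇒ -0.36
exp(−rT) = exp(−0.016·0.3333) = 0.9947
N(d₁) = N(-0.23) = 0.4090;  N(d₂) = N(-0.36) = 0.3594
C = 218·0.4090 − 228·0.9947·0.3594 = 89.1620 − 81.5089 = 7.6531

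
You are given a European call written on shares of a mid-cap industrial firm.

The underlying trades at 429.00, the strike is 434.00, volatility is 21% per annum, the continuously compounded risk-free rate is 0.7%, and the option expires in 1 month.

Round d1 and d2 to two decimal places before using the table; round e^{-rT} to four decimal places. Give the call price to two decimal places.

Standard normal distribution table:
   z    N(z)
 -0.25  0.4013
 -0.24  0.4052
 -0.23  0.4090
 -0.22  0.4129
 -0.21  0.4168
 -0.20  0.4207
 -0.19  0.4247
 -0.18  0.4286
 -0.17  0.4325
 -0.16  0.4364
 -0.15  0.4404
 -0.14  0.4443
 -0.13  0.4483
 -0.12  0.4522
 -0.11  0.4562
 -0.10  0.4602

8.15

σ√T = 0.21 × 0.2887 = 0.0606
d₁ = [ln(429/434) + (0.007 + ½·0.21²)·0.08333] / (σ√T) = (-0.0116 + 0.0024) / 0.0606 = -0.1512 which rounds to -0.15
d₂ = -0.1512 − 0.0606 = -0.2118 which rounds to -0.21
e^(−rT) = e^(−0.007·0.08333) = 0.9994
N(d₁) = N(-0.15) = 0.4404;  N(d₂) = N(-0.21) = 0.4168
C = 429·0.4404 − 434·0.9994·0.4168 = 188.9316 − 180.7827 = 8.1489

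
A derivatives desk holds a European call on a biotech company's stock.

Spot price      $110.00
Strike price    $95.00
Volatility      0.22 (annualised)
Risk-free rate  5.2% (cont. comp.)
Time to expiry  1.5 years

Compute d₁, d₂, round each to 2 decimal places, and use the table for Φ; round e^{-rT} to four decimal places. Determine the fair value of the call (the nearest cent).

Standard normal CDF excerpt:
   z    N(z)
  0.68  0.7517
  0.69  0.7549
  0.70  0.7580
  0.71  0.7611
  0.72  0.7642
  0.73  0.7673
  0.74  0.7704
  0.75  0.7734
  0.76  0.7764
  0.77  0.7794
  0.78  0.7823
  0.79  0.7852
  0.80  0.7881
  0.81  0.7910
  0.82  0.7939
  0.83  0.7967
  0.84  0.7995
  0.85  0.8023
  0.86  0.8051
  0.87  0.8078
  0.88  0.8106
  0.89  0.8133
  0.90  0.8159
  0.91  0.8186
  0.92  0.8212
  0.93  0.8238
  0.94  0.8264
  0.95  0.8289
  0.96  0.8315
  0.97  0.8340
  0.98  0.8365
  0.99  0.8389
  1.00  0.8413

σ√T = 0.22·√1.5 = 0.2694
d₁ = [ln(110/95) + (0.052 + 0.22²/2)·1.5] / 0.2694 = [0.1466 + 0.1143] / 0.2694 = 0.9683 which rounds to 0.97
d₂ = d₁ − σ√T = 0.9683 − 0.2694 = 0.6989 which rounds to 0.70
e^(−rT) = e^(−0.052·1.5) = 0.9250
N(d₁) = N(0.97) = 0.8340;  N(d₂) = N(0.70) = 0.7580
C = 110·0.8340 − 95·0.9250·0.7580 = 91.7400 − 66.6093 = 25.1307

$25.13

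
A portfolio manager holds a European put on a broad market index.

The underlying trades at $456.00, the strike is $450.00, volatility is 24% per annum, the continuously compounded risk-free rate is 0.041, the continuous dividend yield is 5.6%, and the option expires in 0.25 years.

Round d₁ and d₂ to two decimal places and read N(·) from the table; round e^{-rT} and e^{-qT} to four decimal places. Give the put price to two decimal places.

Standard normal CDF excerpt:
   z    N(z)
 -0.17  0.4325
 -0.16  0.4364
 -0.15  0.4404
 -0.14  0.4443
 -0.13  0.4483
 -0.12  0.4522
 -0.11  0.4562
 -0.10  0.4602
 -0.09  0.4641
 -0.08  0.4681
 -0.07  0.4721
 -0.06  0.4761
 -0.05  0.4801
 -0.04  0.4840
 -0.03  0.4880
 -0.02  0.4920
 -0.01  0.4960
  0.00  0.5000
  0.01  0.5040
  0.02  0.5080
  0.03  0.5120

T = 0.25;  σ√T = 0.1200
d₁ = [ln(456/450) + (0.041 − 0.056 + 0.24²/2)·0.25] / 0.1200 = [0.0132 + 0.0034] / 0.1200 = 0.1391 which rounds to 0.14
d₂ = d₁ − σ√T = 0.1391 − 0.1200 = 0.0191 which rounds to 0.02
exp(−qT) = exp(−0.056·0.25) = 0.9861;  exp(−rT) = exp(−0.041·0.25) = 0.9898
P = 450·0.9898·N(-0.02) − 456·0.9861·N(-0.14) = 450·0.9898·0.4920 − 456·0.9861·0.4443 = 219.1417 − 199.7846 = 19.3571

$19.36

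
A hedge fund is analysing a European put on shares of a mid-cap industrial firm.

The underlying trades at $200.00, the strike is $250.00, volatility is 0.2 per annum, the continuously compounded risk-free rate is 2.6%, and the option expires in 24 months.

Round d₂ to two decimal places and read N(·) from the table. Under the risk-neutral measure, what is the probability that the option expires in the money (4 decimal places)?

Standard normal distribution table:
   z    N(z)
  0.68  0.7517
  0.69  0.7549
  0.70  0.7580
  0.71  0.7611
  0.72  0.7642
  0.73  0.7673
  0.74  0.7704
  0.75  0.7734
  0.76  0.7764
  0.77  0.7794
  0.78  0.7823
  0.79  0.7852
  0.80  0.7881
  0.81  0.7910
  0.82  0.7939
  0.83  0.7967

0.7734

T = 2;  σ√T = 0.2828
d₁ = [ln(200/250) + (0.026 + ½·0.2²)·2] / (σ√T) = (-0.2231 + 0.0920) / 0.2828 = -0.4637 which rounds to -0.46
d₂ = -0.4637 − 0.2828 = -0.7465 which rounds to -0.75
Pr(exercise) under Q = N(−d₂) = N(0.75) = 0.7734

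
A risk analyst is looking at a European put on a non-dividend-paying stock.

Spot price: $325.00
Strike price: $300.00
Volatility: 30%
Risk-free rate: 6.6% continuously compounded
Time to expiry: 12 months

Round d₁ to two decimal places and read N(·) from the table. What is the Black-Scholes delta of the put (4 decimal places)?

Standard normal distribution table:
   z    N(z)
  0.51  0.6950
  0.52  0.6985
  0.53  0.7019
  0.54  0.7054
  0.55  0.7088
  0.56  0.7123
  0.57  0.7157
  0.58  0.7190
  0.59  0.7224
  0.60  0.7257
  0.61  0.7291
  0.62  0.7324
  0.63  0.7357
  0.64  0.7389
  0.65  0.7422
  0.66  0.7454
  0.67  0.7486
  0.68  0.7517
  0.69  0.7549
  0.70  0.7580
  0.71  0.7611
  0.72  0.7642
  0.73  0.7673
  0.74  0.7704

T = 1;  σ√T = 0.3000
d₁ = [ln(325/300) + (0.066 + 0.3²/2)·1] / 0.3000 = [0.0800 + 0.1110] / 0.3000 = 0.6368 ≈ 0.64
N(d₁) = N(0.64) = 0.7389
Δ_put = N(d₁) − 1 = 0.7389 − 1 = -0.2611

-0.2611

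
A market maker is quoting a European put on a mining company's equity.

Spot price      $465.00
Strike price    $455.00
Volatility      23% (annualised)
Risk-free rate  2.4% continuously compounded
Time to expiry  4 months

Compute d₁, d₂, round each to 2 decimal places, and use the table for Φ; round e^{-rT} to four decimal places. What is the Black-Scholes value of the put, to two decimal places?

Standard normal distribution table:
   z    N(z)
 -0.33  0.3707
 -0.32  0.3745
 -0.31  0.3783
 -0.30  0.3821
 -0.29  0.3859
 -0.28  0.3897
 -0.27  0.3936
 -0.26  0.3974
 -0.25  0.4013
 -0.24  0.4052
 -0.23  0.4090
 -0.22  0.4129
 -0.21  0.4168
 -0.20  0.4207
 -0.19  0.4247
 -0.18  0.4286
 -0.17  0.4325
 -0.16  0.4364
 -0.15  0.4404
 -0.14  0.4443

σ√T = 0.23 × 0.5774 = 0.1328
d₁ = [ln(465/455) + (0.024 + 0.23²/2)·0.3333] / 0.1328 = [0.0217 + 0.0168] / 0.1328 = 0.2904 which rounds to 0.29
d₂ = d₁ − σ√T = 0.2904 − 0.1328 = 0.1576 which rounds to 0.16
e^(−rT) = e^(−0.024·0.3333) = 0.9920
P = 455·0.9920·N(-0.16) − 465·N(-0.29) = 455·0.9920·0.4364 − 465·0.3859 = 196.9735 − 179.4435 = 17.5300

$17.53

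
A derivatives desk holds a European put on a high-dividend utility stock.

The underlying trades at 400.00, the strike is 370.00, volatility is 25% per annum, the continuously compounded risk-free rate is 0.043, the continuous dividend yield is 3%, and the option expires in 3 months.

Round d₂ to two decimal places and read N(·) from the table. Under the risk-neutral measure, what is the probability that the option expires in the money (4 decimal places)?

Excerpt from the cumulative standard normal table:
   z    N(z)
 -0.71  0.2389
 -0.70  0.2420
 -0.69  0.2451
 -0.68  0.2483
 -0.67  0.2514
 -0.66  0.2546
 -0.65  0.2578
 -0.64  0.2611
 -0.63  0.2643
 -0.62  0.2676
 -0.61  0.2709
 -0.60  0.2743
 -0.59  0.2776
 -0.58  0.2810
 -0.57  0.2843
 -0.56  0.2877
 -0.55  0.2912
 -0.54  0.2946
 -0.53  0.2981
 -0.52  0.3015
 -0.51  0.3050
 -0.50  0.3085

0.2776

σ√T = 0.25 × 0.5000 = 0.1250
ln(S/K) + (r − q + σ²/2)T = ln(400/370) + (0.043 − 0.03 + 0.25²/2)·0.25 = 0.0780 + 0.0111 = 0.0890
d₁ = 0.0890 / 0.1250 = 0.7122 ⇒ 0.71
d₂ = d₁ − σ√T = 0.7122 − 0.1250 = 0.5872 ⇒ 0.59
Risk-neutral Pr[S_T < K] = N(−d₂) = N(-0.59) = 0.2776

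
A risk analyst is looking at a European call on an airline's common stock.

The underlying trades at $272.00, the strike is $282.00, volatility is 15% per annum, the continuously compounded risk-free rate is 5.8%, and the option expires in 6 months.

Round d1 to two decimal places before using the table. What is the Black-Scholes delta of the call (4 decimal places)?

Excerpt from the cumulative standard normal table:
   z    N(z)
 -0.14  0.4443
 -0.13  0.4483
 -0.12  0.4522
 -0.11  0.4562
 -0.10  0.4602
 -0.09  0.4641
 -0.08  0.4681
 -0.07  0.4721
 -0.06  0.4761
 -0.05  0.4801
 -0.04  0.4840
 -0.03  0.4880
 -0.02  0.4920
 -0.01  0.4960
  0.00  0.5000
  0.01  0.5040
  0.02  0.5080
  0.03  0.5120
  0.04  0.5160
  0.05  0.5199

T = 0.5;  σ√T = 0.1061
ln(S/K) + (r + σ²/2)T = ln(272/282) + (0.058 + 0.15²/2)·0.5 = -0.0361 + 0.0346 = -0.0015
d₁ = -0.0015 / 0.1061 = -0.0140 which rounds to -0.01
N(d₁) = N(-0.01) = 0.4960
Δ_call = N(d₁) = 0.4960

0.4960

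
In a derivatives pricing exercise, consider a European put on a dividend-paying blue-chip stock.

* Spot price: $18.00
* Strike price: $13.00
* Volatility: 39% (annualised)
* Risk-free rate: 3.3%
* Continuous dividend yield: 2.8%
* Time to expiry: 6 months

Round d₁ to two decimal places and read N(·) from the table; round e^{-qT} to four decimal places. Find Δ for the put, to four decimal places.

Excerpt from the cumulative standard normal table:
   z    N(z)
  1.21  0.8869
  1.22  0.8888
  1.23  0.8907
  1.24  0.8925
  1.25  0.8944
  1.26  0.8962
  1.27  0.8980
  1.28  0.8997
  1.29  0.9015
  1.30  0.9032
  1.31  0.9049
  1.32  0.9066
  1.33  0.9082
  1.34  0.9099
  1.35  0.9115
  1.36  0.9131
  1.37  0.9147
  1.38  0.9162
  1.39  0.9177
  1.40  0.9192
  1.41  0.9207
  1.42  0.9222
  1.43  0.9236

T = 0.5;  σ√T = 0.2758
d₁ = [ln(18/13) + (0.033 − 0.028 + 0.39²/2)·0.5] / 0.2758 = [0.3254 + 0.0405] / 0.2758 = 1.3270 → 1.33
N(d₁) = N(1.33) = 0.9082
Δ_put = e^(−qT)·(N(d₁) − 1) = 0.9861·(0.9082 − 1) = -0.0905

-0.0905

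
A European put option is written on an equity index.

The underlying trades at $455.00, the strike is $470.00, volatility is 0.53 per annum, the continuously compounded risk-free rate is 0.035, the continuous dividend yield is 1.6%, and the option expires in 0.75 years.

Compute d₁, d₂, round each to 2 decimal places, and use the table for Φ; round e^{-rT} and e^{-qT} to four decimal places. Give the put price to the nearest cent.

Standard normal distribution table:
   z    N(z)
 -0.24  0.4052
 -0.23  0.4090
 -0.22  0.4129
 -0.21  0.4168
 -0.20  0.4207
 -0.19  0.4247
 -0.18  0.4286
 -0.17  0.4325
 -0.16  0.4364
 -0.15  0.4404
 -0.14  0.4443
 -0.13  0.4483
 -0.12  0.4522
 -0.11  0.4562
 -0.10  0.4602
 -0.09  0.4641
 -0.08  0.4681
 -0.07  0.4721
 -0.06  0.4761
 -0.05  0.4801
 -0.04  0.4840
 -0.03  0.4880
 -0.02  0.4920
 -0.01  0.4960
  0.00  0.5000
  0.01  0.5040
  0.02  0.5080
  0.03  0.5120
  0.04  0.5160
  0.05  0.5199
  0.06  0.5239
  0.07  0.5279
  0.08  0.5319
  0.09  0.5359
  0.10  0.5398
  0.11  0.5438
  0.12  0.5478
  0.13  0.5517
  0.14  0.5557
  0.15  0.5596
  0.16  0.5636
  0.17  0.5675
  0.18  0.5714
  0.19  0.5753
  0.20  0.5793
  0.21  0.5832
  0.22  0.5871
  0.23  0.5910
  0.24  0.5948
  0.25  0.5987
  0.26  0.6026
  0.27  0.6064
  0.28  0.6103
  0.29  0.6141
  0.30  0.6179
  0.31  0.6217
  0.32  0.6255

σ√T = 0.53·√0.75 = 0.4590
d₁ = [ln(455/470) + (0.035 − 0.016 + 0.53²/2)·0.75] / 0.4590 = [-0.0324 + 0.1196] / 0.4590 = 0.1899 ⇒ 0.19
d₂ = d₁ − σ√T = 0.1899 − 0.4590 = -0.2691 ⇒ -0.27
exp(−qT) = exp(−0.016·0.75) = 0.9881;  exp(−rT) = exp(−0.035·0.75) = 0.9741
N(−d₂) = N(0.27) = 0.6064;  N(−d₁) = N(-0.19) = 0.4247
P = 470·0.9741·0.6064 − 455·0.9881·0.4247 = 277.6263 − 190.9390 = 86.6873

$86.69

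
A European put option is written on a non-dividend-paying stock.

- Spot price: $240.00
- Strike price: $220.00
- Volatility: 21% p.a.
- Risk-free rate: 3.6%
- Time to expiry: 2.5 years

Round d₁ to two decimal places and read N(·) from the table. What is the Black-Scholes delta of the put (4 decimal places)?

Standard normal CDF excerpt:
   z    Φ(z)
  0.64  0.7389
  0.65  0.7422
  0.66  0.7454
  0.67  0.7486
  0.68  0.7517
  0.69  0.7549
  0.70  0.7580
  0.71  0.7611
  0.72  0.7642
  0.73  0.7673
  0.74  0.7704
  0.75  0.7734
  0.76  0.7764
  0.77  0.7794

-0.2420

σ√T = 0.21·√2.5 = 0.3320
ln(S/K) + (r + σ²/2)T = ln(240/220) + (0.036 + 0.21²/2)·2.5 = 0.0870 + 0.1451 = 0.2321
d₁ = 0.2321 / 0.3320 = 0.6991 which rounds to 0.70
N(d₁) = N(0.70) = 0.7580
Δ_put = N(d₁) − 1 = 0.7580 − 1 = -0.2420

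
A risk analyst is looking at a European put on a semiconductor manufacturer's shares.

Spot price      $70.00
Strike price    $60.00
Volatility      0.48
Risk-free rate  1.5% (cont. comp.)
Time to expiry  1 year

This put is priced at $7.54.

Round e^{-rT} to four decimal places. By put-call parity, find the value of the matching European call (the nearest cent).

$18.43

exp(−rT) = exp(−0.015·1) = 0.9851
Put-call parity: C − P = S − K·e^(−rT) = 70 − 60·0.9851 = 70 − 59.1060 = 10.8940
C = P + (C − P) = 7.54 + (10.8940) = 18.4340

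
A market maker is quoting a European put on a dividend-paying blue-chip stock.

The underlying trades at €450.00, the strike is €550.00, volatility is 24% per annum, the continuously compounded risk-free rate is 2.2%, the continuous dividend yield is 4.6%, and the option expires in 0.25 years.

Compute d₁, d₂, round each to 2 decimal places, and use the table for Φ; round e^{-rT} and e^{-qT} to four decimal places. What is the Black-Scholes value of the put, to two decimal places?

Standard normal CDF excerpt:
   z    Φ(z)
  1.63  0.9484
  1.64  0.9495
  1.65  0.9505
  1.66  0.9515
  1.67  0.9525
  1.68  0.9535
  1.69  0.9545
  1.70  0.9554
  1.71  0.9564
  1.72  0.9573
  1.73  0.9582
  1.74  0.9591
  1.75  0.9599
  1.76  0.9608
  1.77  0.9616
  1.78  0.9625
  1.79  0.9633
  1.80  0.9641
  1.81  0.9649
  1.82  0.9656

T = 0.25;  σ√T = 0.1200
d₁ = [ln(450/550) + (0.022 − 0.046 + 0.24²/2)·0.25] / 0.1200 = [-0.2007 + 0.0012] / 0.1200 = -1.6623 ⇒ -1.66
d₂ = d₁ − σ√T = -1.6623 − 0.1200 = -1.7823 ⇒ -1.78
exp(−qT) = exp(−0.046·0.25) = 0.9886;  exp(−rT) = exp(−0.022·0.25) = 0.9945
P = 550·0.9945·N(1.78) − 450·0.9886·N(1.66) = 550·0.9945·0.9625 − 450·0.9886·0.9515 = 526.4634 − 423.2938 = 103.1696

€103.17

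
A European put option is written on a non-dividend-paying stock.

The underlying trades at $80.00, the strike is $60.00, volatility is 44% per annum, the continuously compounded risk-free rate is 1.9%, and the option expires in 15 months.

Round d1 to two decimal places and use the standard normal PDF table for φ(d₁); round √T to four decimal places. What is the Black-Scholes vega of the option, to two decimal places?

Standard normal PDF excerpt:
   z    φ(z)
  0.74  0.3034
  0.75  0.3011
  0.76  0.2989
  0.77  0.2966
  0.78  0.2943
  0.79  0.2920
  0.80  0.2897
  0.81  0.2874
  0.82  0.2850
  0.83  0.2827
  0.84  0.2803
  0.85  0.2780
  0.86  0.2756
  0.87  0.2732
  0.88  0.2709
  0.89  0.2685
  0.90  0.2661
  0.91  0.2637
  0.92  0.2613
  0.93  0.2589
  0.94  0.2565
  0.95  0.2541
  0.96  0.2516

T = 1.25;  σ√T = 0.4919
ln(S/K) + (r + σ²/2)T = ln(80/60) + (0.019 + 0.44²/2)·1.25 = 0.2877 + 0.1447 = 0.4324
d₁ = 0.4324 / 0.4919 = 0.8790 → 0.88
√T = √1.25 = 1.1180
φ(d₁) = φ(0.88) = 0.2709
vega = S·φ(d₁)·√T = 80·0.2709·1.1180 = 24.2293

24.23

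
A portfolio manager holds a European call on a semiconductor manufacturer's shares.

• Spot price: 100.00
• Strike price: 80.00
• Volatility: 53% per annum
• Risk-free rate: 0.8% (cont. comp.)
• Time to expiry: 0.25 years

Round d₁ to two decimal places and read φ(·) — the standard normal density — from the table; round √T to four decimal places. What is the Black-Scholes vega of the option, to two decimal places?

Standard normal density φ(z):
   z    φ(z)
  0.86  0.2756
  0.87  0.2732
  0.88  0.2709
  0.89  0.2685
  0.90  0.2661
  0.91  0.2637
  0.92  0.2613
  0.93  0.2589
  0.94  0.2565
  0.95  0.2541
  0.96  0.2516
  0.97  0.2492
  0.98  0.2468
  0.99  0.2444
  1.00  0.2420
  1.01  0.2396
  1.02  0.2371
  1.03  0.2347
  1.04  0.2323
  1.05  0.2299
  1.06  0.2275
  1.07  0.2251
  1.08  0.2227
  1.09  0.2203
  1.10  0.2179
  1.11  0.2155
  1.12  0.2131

12.34

σ√T = 0.53 × 0.5000 = 0.2650
d₁ = [ln(100/80) + (0.008 + 0.53²/2)·0.25] / 0.2650 = [0.2231 + 0.0371] / 0.2650 = 0.9821 → 0.98
√T = √0.25 = 0.5000
φ(d₁) = φ(0.98) = 0.2468
vega = S·φ(d₁)·√T = 100·0.2468·0.5000 = 12.3400
(The put has the same vega.)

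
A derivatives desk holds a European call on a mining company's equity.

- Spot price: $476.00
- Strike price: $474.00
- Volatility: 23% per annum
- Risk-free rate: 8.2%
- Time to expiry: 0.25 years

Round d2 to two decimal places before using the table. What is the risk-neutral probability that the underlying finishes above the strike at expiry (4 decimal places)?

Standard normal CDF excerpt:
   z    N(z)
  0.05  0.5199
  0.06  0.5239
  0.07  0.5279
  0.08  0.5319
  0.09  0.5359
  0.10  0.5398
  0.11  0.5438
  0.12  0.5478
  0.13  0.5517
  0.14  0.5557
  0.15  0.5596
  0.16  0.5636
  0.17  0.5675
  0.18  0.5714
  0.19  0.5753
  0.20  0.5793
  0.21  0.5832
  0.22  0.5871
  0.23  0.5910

0.5636

T = 0.25;  σ√T = 0.1150
d₁ = [ln(476/474) + (0.082 + 0.23²/2)·0.25] / 0.1150 = [0.0042 + 0.0271] / 0.1150 = 0.2724 ⇒ 0.27
d₂ = d₁ − σ√T = 0.2724 − 0.1150 = 0.1574 ⇒ 0.16
Risk-neutral Pr[S_T > K] = N(d₂) = N(0.16) = 0.5636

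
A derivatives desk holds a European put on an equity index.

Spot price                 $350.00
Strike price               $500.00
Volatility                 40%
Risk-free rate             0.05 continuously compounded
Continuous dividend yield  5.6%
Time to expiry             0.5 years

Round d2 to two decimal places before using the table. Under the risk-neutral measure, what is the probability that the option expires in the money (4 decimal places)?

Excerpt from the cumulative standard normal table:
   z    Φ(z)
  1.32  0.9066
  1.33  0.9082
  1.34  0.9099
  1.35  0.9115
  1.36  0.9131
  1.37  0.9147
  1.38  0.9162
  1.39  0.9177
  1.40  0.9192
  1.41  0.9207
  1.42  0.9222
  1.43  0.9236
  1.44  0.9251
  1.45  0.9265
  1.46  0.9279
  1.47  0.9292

T = 0.5;  σ√T = 0.2828
d₁ = [ln(350/500) + (0.05 − 0.056 + 0.4²/2)·0.5] / 0.2828 = [-0.3567 + 0.0370] / 0.2828 = -1.1302 which rounds to -1.13
d₂ = d₁ − σ√T = -1.1302 − 0.2828 = -1.4131 which rounds to -1.41
Pr(exercise) under Q = N(−d₂) = N(1.41) = 0.9207

0.9207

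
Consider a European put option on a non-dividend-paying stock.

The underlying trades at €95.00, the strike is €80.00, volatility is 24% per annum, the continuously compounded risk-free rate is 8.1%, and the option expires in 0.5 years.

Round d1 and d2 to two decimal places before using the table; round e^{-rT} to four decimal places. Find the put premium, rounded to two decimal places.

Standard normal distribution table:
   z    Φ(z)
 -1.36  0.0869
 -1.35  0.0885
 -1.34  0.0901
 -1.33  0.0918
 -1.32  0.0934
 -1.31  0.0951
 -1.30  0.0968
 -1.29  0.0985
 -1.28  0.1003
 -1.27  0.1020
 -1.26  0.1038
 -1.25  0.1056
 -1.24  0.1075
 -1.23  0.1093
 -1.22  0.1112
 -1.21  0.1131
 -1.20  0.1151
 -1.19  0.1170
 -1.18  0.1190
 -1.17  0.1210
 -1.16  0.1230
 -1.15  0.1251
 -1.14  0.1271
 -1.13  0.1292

σ√T = 0.24 × 0.7071 = 0.1697
ln(S/K) + (r + σ²/2)T = ln(95/80) + (0.081 + 0.24²/2)·0.5 = 0.1719 + 0.0549 = 0.2268
d₁ = 0.2268 / 0.1697 = 1.3361 → 1.34
d₂ = d₁ − σ√T = 1.3361 − 0.1697 = 1.1664 → 1.17
e^(−rT) = e^(−0.081·0.5) = 0.9603
N(−d₂) = N(-1.17) = 0.1210;  N(−d₁) = N(-1.34) = 0.0901
P = 80·0.9603·0.1210 − 95·0.0901 = 9.2957 − 8.5595 = 0.7362

€0.74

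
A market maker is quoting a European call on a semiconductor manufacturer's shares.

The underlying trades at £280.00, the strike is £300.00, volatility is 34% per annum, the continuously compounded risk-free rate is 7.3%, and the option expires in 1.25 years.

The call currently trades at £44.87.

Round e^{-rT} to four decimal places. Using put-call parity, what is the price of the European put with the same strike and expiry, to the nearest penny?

£38.71

exp(−rT) = exp(−0.073·1.25) = 0.9128
Put-call parity: C − P = S − K·e^(−rT) = 280 − 300·0.9128 = 280 − 273.8400 = 6.1600
P = C − (C − P) = 44.87 − (6.1600) = 38.7100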